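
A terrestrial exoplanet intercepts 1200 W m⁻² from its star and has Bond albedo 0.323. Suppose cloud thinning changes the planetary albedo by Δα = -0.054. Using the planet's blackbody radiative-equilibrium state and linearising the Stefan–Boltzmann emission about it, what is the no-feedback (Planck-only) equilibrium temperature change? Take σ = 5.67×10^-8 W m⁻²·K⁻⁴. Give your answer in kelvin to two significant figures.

4.9 K

Unperturbed T_e = [1200·(1−0.323)/(4σ)]^¼ = 244.6 K.
The change in absorbed flux is Δ[S(1−α)/4] = −SΔα/4 = 16.20 W m⁻².
Linearising σT⁴ gives d(σT⁴)/dT = 4σT_e³ = 3.321 W m⁻² per K.
ΔT₀ = ΔF/λ_P = 16.20/3.321 = 4.88 K.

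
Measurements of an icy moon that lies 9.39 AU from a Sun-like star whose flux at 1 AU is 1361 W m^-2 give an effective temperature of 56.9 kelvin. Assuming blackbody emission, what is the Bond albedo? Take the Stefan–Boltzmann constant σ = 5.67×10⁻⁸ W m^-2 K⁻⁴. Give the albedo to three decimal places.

0.846

Flux at the orbit: S = 1361/(9.39)² = 15.44 W m^-2.
Energy balance: S(1−α)/4 = σT⁴, so 1−α = 4σT⁴/S.
4σT⁴ = 4·5.67×10⁻⁸·(56.9)⁴ = 2.377 W m^-2.
1−α = 2.377/15.44 = 0.1540, so α = 0.8460.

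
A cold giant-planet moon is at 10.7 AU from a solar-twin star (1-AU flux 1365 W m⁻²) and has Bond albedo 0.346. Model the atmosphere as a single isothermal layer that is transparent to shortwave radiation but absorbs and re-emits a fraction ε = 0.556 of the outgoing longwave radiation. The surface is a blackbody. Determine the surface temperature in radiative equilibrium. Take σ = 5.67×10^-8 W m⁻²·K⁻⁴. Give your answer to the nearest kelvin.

Irradiance scales as 1/d², so S = 1365 W m⁻² × (1/10.7)² = 11.92 W m⁻².
Effective emission temperature (TOA balance): σT_e⁴ = S(1−α)/4 = 1.949 W m⁻² → T_e = 76.57 K.
For a single slab of emissivity ε, T_s⁴ = 2T_e⁴/(2−ε); thus T_s = 76.57·(1.385)^(1/4) = 83.07 K.

83 K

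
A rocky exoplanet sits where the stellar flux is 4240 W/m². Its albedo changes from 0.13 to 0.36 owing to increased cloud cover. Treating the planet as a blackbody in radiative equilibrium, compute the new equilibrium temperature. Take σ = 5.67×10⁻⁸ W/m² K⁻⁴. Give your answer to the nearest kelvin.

331 kelvin

New equilibrium: T₂ = [(1−0.36)·4240/(4σ)]^(1/4) = 330.7 K.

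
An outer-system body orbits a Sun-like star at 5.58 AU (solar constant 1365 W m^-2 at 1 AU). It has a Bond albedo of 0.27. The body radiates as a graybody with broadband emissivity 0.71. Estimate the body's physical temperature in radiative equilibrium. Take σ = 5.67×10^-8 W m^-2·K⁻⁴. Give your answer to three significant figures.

Flux at the orbit: S = 1365/(5.58)² = 43.84 W m^-2.
The planet absorbs (1−α)S over its disc πR² and re-emits over 4πR², so the mean absorbed flux is (1−0.27)·43.84/4 = 8.001 W m^-2.
Radiative balance εσT⁴ = 8.001 gives T = [8.001/(0.71·σ)]^(1/4) = 118.7 K.

119 kelvin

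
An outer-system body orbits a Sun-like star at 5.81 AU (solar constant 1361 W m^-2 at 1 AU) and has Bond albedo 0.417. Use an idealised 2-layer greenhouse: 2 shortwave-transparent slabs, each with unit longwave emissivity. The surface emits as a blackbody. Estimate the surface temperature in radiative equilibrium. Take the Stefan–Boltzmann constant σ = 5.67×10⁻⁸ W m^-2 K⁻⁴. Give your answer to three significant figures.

133 K

Irradiance scales as 1/d², so S = 1361 W m^-2 × (1/5.81)² = 40.32 W m^-2.
The effective emission temperature is T_e = [S(1−α)/(4σ)]^¼ = 100.9 K.
With N = 2 opaque layers, T_s = (N+1)^(1/4)·T_e = 3^(1/4)·100.9 = 132.8 K.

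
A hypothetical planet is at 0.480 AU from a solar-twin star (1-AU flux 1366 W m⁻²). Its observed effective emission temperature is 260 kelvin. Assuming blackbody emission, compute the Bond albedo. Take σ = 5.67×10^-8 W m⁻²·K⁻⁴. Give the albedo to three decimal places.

0.825

By the inverse-square law, S = 1366/0.480² = 5929 W m⁻².
Rearranging the radiative balance, α = 1 − 4σT⁴/S.
σT⁴ = 259.1 W m⁻², so 4σT⁴ = 1036 W m⁻².
Hence α = 1 − 1036/5929 = 0.8252.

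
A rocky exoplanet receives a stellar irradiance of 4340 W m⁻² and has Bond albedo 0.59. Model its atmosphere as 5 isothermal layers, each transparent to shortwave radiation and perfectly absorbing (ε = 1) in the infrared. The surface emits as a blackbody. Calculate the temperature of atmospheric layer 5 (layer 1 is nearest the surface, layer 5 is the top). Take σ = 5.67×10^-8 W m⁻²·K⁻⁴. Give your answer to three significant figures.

OLR = S(1−α)/4 = 444.9 W m⁻²; the top layer radiates at T_e = 297.6 K.
The net upward flux σT_e⁴ is constant between every pair of levels, so T_k⁴ = (N+1−k)T_e⁴.
With k = 5: T_5 = (5+1−5)^¼·297.6 K = 297.6 K.

298 K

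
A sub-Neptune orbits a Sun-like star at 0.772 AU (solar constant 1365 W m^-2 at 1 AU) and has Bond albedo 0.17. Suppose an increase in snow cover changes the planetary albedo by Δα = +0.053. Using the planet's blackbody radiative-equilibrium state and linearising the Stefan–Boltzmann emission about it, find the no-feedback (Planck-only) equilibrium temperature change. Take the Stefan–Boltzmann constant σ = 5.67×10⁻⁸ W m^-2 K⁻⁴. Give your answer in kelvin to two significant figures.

-4.8 K

Irradiance scales as 1/d², so S = 1365 W m^-2 × (1/0.772)² = 2290 W m^-2.
The baseline emission temperature is T_e = 302.6 K.
The change in absorbed flux is Δ[S(1−α)/4] = −SΔα/4 = -30.35 W m^-2.
The Planck feedback parameter is 4σT_e³ = 6.283 W m^-2/K.
Hence the no-feedback warming is ΔF/(4σT_e³) = -4.83 K.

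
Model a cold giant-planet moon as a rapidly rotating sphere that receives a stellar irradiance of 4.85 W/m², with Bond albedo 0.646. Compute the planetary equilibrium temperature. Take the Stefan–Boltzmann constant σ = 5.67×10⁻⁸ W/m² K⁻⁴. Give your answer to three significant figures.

52.5 kelvin

The planet absorbs (1−α)S over its disc πR² and re-emits over 4πR², so the mean absorbed flux is (1−0.646)·4.850/4 = 0.4292 W/m².
Set σT⁴ = 0.4292 → T = (0.4292/σ)^(1/4) = 52.45 K.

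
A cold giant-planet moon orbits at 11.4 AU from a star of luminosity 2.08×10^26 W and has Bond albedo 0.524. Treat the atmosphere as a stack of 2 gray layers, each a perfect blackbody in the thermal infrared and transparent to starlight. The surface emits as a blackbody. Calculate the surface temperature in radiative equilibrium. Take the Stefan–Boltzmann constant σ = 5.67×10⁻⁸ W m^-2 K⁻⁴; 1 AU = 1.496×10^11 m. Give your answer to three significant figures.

Orbital distance: d = 11.4 AU = 1.705×10^12 m.
Flux at the orbit: S = L/(4πd²) = 2.08×10^26/(4π·(1.71×10^12)²) = 5.691 W m^-2.
The effective emission temperature is T_e = [S(1−α)/(4σ)]^¼ = 58.79 K.
With N = 2 opaque layers, T_s = (N+1)^(1/4)·T_e = 3^(1/4)·58.79 = 77.37 K.

77.4 K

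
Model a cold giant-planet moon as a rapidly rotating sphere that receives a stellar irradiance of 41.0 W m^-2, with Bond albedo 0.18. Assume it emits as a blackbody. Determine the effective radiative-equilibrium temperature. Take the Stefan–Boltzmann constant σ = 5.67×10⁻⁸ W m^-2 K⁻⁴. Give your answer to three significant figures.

110 kelvin

The planet absorbs (1−α)S over its disc πR² and re-emits over 4πR², so the mean absorbed flux is (1−0.18)·41.00/4 = 8.405 W m^-2.
In equilibrium σT⁴ equals this, so T = 110.3 K.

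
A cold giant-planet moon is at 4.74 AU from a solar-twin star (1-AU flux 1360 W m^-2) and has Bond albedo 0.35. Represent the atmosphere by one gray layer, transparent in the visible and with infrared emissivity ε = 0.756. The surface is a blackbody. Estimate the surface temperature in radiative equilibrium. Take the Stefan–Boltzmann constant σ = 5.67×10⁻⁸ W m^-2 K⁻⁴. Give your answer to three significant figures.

Irradiance scales as 1/d², so S = 1360 W m^-2 × (1/4.74)² = 60.53 W m^-2.
At the top of the atmosphere, σT_e⁴ = S(1−α)/4 = 9.836 W m^-2, giving T_e = 114.8 K.
Surface balance with a leaky layer gives σT_s⁴ = σT_e⁴·2/(2−ε), so T_s = T_e·[2/(2−0.756)]^(1/4) = 129.2 K.

129 K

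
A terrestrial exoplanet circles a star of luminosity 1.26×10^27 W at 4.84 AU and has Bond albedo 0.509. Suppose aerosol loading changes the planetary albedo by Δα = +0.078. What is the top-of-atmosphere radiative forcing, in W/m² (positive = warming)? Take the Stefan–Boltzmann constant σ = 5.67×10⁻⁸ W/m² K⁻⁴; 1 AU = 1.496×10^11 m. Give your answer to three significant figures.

-3.73 W/m²

Orbital distance: d = 4.84 AU = 7.241×10^11 m.
S = L/(4πd²) = 191.3 W/m².
ΔF = −(S/4)Δα = −(191.3/4)×(+0.078) = -3.729 W/m².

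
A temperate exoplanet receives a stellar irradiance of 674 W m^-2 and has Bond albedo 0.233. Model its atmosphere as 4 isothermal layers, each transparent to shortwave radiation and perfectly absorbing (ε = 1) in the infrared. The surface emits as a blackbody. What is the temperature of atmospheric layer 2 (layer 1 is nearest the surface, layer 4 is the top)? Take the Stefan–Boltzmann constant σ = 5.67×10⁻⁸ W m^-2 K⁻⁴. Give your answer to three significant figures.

288 K

Top-of-atmosphere balance: σT_e⁴ = S(1−α)/4 = 129.2 W m^-2 → T_e = 218.5 K.
The net upward flux σT_e⁴ is constant between every pair of levels, so T_k⁴ = (N+1−k)T_e⁴.
T_2 = (3)^(1/4)·218.5 = 287.6 K.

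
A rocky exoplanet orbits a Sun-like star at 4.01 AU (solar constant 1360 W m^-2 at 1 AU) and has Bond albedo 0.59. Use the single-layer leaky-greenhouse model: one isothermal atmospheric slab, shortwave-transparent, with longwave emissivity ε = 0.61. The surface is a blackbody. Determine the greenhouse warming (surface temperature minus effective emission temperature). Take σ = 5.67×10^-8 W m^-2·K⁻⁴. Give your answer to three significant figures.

10.6 K

Flux at the orbit: S = 1360/(4.01)² = 84.58 W m^-2.
The planet radiates to space at T_e = [S(1−α)/(4σ)]^(1/4) = 111.2 K.
For a single slab of emissivity ε, T_s⁴ = 2T_e⁴/(2−ε); thus T_s = 111.2·(1.439)^(1/4) = 121.8 K.
The atmosphere warms the surface by 10.59 K.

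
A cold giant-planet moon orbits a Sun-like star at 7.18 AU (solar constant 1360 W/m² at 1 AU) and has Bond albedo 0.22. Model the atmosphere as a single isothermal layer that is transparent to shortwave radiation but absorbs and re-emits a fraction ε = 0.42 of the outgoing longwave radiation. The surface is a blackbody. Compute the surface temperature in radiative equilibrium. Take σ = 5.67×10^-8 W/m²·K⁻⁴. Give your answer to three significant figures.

Flux at the orbit: S = 1360/(7.18)² = 26.38 W/m².
The planet radiates to space at T_e = [S(1−α)/(4σ)]^(1/4) = 97.60 K.
For a single slab of emissivity ε, T_s⁴ = 2T_e⁴/(2−ε); thus T_s = 97.60·(1.266)^(1/4) = 103.5 K.

104 kelvin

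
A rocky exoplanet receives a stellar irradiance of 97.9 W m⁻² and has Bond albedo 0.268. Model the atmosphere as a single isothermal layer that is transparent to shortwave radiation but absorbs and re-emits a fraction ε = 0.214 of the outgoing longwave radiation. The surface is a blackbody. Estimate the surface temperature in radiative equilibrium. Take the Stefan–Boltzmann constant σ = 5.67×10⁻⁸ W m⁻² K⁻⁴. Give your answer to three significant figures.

The planet radiates to space at T_e = [S(1−α)/(4σ)]^(1/4) = 133.3 K.
The surface balance (absorbed SW + ε·downward IR = σT_s⁴) with T_a⁴ = T_s⁴/2 reduces to T_s = T_e·[2/(2−ε)]^¼ = 137.2 K.

137 K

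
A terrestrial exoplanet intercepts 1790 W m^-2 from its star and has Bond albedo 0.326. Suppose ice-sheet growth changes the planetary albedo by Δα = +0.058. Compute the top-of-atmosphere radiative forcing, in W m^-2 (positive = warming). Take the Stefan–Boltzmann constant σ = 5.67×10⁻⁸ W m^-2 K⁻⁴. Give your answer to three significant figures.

-26.0 W m^-2

The change in absorbed flux is Δ[S(1−α)/4] = −SΔα/4 = -25.96 W m^-2.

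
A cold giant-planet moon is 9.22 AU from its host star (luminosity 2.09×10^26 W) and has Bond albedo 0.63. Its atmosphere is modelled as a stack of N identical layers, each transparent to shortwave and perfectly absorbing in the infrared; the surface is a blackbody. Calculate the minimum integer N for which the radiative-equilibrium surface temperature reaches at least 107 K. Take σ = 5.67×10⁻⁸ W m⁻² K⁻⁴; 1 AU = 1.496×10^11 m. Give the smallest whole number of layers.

9

Orbital distance: d = 9.22 AU = 1.379×10^12 m.
Spreading L over a sphere of radius d: S = 2.09×10^26/(4π·1.38×10^12²) = 8.742 W m⁻².
The effective emission temperature is T_e = [S(1−α)/(4σ)]^¼ = 61.45 K.
Since T_s⁴ = (N+1)T_e⁴, we need N ≥ (T_s/T_e)⁴ − 1 = 8.191.
So N ≥ 8.191; the smallest integer is N = 9.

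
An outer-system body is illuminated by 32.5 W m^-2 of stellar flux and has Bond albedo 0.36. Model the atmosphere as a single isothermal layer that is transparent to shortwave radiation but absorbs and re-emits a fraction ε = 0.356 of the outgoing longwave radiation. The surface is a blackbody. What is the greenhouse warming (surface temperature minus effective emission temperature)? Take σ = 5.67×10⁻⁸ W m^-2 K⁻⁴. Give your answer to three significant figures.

4.91 K

At the top of the atmosphere, σT_e⁴ = S(1−α)/4 = 5.200 W m^-2, giving T_e = 97.86 K.
The surface balance (absorbed SW + ε·downward IR = σT_s⁴) with T_a⁴ = T_s⁴/2 reduces to T_s = T_e·[2/(2−ε)]^¼ = 102.8 K.
Greenhouse warming: T_s − T_e = 4.915 K.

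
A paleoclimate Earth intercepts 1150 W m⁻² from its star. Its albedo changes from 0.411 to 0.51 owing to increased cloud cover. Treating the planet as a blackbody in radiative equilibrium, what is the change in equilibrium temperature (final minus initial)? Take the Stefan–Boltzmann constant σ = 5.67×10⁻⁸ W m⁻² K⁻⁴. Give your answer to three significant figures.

With α = 0.411, T₁ = 233.8 K.
After:  T₂ = [1150·0.49/(4σ)]^(1/4) = 223.3 K.
ΔT = T₂ − T₁ = -10.51 K.

-10.5 K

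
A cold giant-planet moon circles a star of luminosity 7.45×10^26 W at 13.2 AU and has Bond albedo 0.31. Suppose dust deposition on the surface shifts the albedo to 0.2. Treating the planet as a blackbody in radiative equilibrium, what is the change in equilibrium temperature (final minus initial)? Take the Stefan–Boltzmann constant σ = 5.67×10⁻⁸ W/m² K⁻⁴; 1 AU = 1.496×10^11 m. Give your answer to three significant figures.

3.11 K

d = 13.2 × 1.496×10^11 m = 1.975×10^12 m.
S = L/(4πd²) = 15.20 W/m².
Before: T₁ = [15.20·0.69/(4σ)]^(1/4) = 82.47 K.
Final:   T₂ = [S(1−0.2)/(4σ)]^(1/4) = 85.57 K.
ΔT = T₂ − T₁ = 3.107 K.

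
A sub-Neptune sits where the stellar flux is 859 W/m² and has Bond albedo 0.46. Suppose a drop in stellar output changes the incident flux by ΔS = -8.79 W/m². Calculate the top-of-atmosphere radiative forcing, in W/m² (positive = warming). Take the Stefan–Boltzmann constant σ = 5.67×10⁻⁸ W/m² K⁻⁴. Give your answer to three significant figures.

ΔF = Δ[S(1−α)]/4 = (1−0.46)·-8.79/4 = -1.187 W/m².

-1.19 W/m²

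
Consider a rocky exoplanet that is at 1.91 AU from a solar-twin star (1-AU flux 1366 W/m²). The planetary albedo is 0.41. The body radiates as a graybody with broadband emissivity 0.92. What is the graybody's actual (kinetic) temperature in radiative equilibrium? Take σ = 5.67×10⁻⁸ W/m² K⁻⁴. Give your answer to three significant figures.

180 K

By the inverse-square law, S = 1366/1.91² = 374.4 W/m².
The planet absorbs (1−α)S over its disc πR² and re-emits over 4πR², so the mean absorbed flux is (1−0.41)·374.4/4 = 55.23 W/m².
Radiative balance εσT⁴ = 55.23 gives T = [55.23/(0.92·σ)]^(1/4) = 180.4 K.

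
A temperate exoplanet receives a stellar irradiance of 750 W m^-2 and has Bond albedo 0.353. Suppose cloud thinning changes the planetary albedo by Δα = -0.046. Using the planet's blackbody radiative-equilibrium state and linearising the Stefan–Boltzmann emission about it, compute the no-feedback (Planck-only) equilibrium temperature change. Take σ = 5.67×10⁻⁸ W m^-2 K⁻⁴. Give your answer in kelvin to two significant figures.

3.8 kelvin

The baseline emission temperature is T_e = 215.1 K.
The change in absorbed flux is Δ[S(1−α)/4] = −SΔα/4 = 8.625 W m^-2.
Planck response: λ_P = 4σT_e³ = 4·5.67×10⁻⁸·(215.1)³ = 2.256 W m^-2/K.
So ΔT₀ = 8.625/2.256 = 3.82 K.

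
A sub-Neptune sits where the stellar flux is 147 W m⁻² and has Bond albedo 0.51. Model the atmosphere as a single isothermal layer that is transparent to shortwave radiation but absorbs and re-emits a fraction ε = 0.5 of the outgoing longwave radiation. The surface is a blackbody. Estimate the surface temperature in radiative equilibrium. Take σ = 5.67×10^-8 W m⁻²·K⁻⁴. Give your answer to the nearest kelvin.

Effective emission temperature (TOA balance): σT_e⁴ = S(1−α)/4 = 18.01 W m⁻² → T_e = 133.5 K.
Surface balance with a leaky layer gives σT_s⁴ = σT_e⁴·2/(2−ε), so T_s = T_e·[2/(2−0.5)]^(1/4) = 143.5 K.

143 K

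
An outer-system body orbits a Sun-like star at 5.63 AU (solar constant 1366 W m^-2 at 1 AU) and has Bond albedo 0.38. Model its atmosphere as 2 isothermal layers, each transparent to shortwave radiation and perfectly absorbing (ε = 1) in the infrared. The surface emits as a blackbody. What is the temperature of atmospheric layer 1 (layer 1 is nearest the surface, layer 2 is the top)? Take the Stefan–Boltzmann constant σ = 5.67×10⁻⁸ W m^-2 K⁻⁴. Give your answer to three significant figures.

124 kelvin

By the inverse-square law, S = 1366/5.63² = 43.10 W m^-2.
The effective emission temperature is T_e = [S(1−α)/(4σ)]^¼ = 104.2 K.
Each opaque layer satisfies 2T_j⁴ = T_{j−1}⁴ + T_{j+1}⁴, giving T_k⁴ = (N+1−k)T_e⁴.
T_1 = (2)^(1/4)·104.2 = 123.9 K.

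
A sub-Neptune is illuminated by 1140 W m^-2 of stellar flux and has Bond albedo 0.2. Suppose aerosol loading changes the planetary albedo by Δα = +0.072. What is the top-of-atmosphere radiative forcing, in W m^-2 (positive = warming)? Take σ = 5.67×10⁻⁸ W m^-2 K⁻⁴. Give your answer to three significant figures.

The change in absorbed flux is Δ[S(1−α)/4] = −SΔα/4 = -20.52 W m^-2.

-20.5 W m^-2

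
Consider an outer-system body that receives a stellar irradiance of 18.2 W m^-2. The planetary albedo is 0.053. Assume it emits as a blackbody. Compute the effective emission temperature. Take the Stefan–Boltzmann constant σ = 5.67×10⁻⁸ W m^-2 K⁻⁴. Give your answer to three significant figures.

The planet absorbs (1−α)S over its disc πR² and re-emits over 4πR², so the mean absorbed flux is (1−0.053)·18.20/4 = 4.309 W m^-2.
In equilibrium σT⁴ equals this, so T = 93.37 K.

93.4 kelvin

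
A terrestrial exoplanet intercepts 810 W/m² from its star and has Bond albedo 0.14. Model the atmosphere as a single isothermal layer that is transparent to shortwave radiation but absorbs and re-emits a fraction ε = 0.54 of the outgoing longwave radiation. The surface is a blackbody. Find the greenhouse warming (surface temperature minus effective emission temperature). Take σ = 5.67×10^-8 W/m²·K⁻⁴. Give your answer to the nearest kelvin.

19 K

At the top of the atmosphere, σT_e⁴ = S(1−α)/4 = 174.2 W/m², giving T_e = 235.4 K.
Surface balance with a leaky layer gives σT_s⁴ = σT_e⁴·2/(2−ε), so T_s = T_e·[2/(2−0.54)]^(1/4) = 254.7 K.
Greenhouse warming: T_s − T_e = 19.27 K.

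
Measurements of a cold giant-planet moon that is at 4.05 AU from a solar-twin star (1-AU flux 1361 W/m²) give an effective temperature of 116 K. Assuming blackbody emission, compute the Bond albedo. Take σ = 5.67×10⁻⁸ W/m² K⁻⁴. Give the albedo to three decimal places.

Flux at the orbit: S = 1361/(4.05)² = 82.98 W/m².
Rearranging the radiative balance, α = 1 − 4σT⁴/S.
4σT⁴ = 4·5.67×10⁻⁸·(116)⁴ = 41.07 W/m².
Hence α = 1 − 41.07/82.98 = 0.5051.

0.505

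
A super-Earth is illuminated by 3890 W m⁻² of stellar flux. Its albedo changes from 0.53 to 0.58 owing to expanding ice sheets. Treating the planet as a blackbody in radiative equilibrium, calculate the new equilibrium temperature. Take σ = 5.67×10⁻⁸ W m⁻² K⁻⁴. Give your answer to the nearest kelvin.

T₂ = [S(1−α₂)/(4σ)]^(1/4) = [3890·0.42/(4σ)]^(1/4) = 291.3 K.

291 kelvin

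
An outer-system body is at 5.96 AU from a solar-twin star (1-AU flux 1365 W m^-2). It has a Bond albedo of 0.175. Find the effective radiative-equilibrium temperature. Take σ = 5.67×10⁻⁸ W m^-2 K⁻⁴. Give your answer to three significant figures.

109 K

Flux at the orbit: S = 1365/(5.96)² = 38.43 W m^-2.
Averaging over the sphere, the absorbed flux is S(1−α)/4 = 7.926 W m^-2.
In equilibrium σT⁴ equals this, so T = 108.7 K.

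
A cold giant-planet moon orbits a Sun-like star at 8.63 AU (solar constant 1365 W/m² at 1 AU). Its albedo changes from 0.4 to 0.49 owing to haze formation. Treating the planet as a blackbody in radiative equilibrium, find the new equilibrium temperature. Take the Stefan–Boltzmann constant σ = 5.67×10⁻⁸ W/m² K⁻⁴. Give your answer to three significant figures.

Flux at the orbit: S = 1365/(8.63)² = 18.33 W/m².
New equilibrium: T₂ = [(1−0.49)·18.33/(4σ)]^(1/4) = 80.12 K.

80.1 kelvin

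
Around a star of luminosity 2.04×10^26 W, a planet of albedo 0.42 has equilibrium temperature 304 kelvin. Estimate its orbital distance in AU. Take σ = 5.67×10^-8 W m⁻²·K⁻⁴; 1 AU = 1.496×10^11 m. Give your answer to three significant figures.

0.466 AU

Required flux: S = 4σT⁴/(1−α) = 3340 W m⁻².
Then d = [L/(4πS)]^(1/2) = 6.972×10^10 m, i.e. 0.4660 AU.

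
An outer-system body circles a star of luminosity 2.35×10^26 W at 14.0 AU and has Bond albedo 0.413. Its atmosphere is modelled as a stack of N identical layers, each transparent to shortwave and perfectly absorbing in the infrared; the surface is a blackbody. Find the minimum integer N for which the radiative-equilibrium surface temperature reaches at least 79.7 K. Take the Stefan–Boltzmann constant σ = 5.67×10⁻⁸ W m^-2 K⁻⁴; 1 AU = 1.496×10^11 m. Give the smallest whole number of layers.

3

Orbital distance: d = 14.0 AU = 2.094×10^12 m.
Flux at the orbit: S = L/(4πd²) = 2.35×10^26/(4π·(2.09×10^12)²) = 4.263 W m^-2.
Top-of-atmosphere balance: σT_e⁴ = S(1−α)/4 = 0.6256 W m^-2 → T_e = 57.63 K.
T_s = (N+1)^(1/4)·T_e ≥ 79.7 K requires N+1 ≥ (T_s/T_e)⁴ = (79.7/57.63)⁴ = 3.657.
Rounding up, N = 3.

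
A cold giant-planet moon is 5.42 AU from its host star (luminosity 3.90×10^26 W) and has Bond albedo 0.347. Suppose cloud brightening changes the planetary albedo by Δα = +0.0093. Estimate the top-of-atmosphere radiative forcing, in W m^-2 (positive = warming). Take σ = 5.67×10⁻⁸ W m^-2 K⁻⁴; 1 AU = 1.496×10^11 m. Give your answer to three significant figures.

Orbital distance: d = 5.42 AU = 8.108×10^11 m.
Spreading L over a sphere of radius d: S = 3.90×10^26/(4π·8.11×10^11²) = 47.21 W m^-2.
TOA radiative forcing: ΔF = −S·Δα/4 = −47.21·(+0.0093)/4 = -0.1098 W m^-2.

-0.110 W m^-2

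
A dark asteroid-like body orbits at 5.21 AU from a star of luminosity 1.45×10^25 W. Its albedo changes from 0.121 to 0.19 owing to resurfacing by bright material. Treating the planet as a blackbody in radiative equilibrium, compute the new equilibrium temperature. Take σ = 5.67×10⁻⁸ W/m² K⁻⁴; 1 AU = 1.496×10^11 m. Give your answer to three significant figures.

Orbital distance: d = 5.21 AU = 7.794×10^11 m.
S = L/(4πd²) = 1.899 W/m².
New equilibrium: T₂ = [(1−0.19)·1.899/(4σ)]^(1/4) = 51.03 K.

51.0 K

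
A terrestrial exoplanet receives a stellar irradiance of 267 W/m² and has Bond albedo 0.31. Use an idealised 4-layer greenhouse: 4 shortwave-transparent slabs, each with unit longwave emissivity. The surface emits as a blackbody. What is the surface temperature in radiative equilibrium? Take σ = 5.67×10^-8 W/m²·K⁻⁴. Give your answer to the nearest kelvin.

The effective emission temperature is T_e = [S(1−α)/(4σ)]^¼ = 168.8 K.
With N = 4 opaque layers, T_s = (N+1)^(1/4)·T_e = 5^(1/4)·168.8 = 252.4 K.

252 kelvin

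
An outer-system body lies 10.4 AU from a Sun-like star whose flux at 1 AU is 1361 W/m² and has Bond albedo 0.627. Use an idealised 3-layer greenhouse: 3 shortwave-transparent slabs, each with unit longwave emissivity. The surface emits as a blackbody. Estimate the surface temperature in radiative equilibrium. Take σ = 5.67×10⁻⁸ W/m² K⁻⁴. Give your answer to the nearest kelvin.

95 K

Irradiance scales as 1/d², so S = 1361 W/m² × (1/10.4)² = 12.58 W/m².
Top-of-atmosphere balance: σT_e⁴ = S(1−α)/4 = 1.173 W/m² → T_e = 67.45 K.
For an N-layer opaque stack, T_s⁴ = (N+1)T_e⁴, hence T_s = (4)^(1/4)×67.45 K = 95.38 K.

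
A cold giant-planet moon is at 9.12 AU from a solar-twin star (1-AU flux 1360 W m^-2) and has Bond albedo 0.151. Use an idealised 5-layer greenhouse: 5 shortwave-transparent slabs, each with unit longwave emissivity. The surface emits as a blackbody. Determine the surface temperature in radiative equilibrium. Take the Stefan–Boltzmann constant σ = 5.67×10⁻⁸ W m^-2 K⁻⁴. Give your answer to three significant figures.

138 K

Flux at the orbit: S = 1360/(9.12)² = 16.35 W m^-2.
The effective emission temperature is T_e = [S(1−α)/(4σ)]^¼ = 88.45 K.
Layer-by-layer balance gives σT_s⁴ = (N+1)σT_e⁴, so T_s = 6^¼·88.45 = 138.4 K.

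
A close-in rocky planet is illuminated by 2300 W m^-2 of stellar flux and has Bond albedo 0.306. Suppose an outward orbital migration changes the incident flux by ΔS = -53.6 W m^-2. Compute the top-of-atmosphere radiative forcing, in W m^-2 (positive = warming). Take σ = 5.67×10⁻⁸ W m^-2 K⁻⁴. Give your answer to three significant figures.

Only a fraction (1−α) is absorbed and it's spread over 4πR², so ΔF = (1−α)ΔS/4 = -9.300 W m^-2.

-9.30 W m^-2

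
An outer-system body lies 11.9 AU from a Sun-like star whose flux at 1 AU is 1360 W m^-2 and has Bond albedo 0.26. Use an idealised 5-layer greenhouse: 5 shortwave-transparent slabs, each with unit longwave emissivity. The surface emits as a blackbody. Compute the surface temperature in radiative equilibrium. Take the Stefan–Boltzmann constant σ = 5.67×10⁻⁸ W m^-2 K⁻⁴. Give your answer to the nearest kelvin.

Irradiance scales as 1/d², so S = 1360 W m^-2 × (1/11.9)² = 9.604 W m^-2.
The effective emission temperature is T_e = [S(1−α)/(4σ)]^¼ = 74.82 K.
With N = 5 opaque layers, T_s = (N+1)^(1/4)·T_e = 6^(1/4)·74.82 = 117.1 K.

117 kelvin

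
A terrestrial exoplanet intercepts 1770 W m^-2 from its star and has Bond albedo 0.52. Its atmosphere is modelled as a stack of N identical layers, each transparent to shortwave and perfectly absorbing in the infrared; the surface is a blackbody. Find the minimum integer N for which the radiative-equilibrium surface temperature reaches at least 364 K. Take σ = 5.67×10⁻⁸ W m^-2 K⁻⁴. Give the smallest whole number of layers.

4

Top-of-atmosphere balance: σT_e⁴ = S(1−α)/4 = 212.4 W m^-2 → T_e = 247.4 K.
Since T_s⁴ = (N+1)T_e⁴, we need N ≥ (T_s/T_e)⁴ − 1 = 3.686.
Rounding up, N = 4.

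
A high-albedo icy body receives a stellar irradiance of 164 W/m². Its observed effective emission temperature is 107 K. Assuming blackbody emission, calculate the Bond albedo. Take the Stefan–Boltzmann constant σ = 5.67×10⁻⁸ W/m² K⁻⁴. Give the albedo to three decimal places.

Rearranging the radiative balance, α = 1 − 4σT⁴/S.
4σT⁴ = 4·5.67×10⁻⁸·(107)⁴ = 29.73 W/m².
1−α = 29.73/164.0 = 0.1813, so α = 0.8187.

0.819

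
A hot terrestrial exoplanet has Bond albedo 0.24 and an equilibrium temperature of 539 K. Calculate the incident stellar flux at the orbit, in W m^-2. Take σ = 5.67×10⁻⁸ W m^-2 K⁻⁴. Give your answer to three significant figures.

Invert the energy balance for S: S = 4σT⁴/(1−α).
σT⁴ = 5.67×10⁻⁸·(539)⁴ = 4786 W m^-2.
So S = 4×4786/(1−0.24) = 25190 W m^-2.

25200 W m^-2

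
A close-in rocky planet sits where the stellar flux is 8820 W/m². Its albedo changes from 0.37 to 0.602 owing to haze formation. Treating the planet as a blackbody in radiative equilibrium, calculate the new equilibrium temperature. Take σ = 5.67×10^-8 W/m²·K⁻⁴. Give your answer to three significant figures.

353 K

New equilibrium: T₂ = [(1−0.602)·8820/(4σ)]^(1/4) = 352.7 K.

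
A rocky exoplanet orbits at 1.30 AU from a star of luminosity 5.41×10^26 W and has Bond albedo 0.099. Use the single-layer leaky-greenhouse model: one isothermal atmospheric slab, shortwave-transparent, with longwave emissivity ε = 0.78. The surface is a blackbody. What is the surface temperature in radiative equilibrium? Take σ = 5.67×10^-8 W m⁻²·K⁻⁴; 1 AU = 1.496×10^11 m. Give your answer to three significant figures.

293 kelvin

d = 1.30 × 1.496×10^11 m = 1.945×10^11 m.
Spreading L over a sphere of radius d: S = 5.41×10^26/(4π·1.94×10^11²) = 1138 W m⁻².
At the top of the atmosphere, σT_e⁴ = S(1−α)/4 = 256.4 W m⁻², giving T_e = 259.3 K.
For a single slab of emissivity ε, T_s⁴ = 2T_e⁴/(2−ε); thus T_s = 259.3·(1.639)^(1/4) = 293.4 K.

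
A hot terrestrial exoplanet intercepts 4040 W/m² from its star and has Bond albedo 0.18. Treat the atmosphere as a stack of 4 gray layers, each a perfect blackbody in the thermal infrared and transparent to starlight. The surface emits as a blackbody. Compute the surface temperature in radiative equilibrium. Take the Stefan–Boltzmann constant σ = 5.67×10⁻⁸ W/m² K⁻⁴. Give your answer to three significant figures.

520 K

Top-of-atmosphere balance: σT_e⁴ = S(1−α)/4 = 828.2 W/m² → T_e = 347.6 K.
Layer-by-layer balance gives σT_s⁴ = (N+1)σT_e⁴, so T_s = 5^¼·347.6 = 519.9 K.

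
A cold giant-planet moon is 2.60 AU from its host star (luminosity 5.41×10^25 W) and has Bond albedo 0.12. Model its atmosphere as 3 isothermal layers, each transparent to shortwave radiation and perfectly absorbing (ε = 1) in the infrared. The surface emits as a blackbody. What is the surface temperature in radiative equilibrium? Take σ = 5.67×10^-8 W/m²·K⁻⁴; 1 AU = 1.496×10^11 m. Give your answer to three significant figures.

Orbital distance: d = 2.60 AU = 3.890×10^11 m.
Flux at the orbit: S = L/(4πd²) = 5.41×10^25/(4π·(3.89×10^11)²) = 28.46 W/m².
Top-of-atmosphere balance: σT_e⁴ = S(1−α)/4 = 6.260 W/m² → T_e = 102.5 K.
Layer-by-layer balance gives σT_s⁴ = (N+1)σT_e⁴, so T_s = 4^¼·102.5 = 145.0 K.

145 K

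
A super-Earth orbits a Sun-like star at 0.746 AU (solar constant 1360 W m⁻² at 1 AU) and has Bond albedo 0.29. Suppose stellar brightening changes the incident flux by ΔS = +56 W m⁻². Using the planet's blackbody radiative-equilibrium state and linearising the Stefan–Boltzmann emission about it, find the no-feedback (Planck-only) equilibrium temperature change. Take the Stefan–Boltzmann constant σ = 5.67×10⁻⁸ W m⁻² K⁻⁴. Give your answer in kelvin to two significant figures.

1.7 K

Irradiance scales as 1/d², so S = 1360 W m⁻² × (1/0.746)² = 2444 W m⁻².
Reference equilibrium: T_e = [S(1−α)/(4σ)]^(1/4) = 295.7 K.
Only a fraction (1−α) is absorbed and it's spread over 4πR², so ΔF = (1−α)ΔS/4 = 9.940 W m⁻².
The Planck feedback parameter is 4σT_e³ = 5.867 W m⁻²/K.
Hence the no-feedback warming is ΔF/(4σT_e³) = 1.69 K.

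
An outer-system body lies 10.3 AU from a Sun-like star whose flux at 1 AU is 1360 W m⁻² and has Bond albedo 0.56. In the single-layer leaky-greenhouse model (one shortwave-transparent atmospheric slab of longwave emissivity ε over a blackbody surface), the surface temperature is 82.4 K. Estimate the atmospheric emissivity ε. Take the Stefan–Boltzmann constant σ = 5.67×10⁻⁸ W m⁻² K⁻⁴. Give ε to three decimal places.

0.921

Flux at the orbit: S = 1360/(10.3)² = 12.82 W m⁻².
First, T_e = [12.82·(1−0.56)/(4σ)]^(1/4) = 70.62 K.
Since (2−ε)/2 = (T_e/T_s)⁴ = 0.5395, ε = 0.9211.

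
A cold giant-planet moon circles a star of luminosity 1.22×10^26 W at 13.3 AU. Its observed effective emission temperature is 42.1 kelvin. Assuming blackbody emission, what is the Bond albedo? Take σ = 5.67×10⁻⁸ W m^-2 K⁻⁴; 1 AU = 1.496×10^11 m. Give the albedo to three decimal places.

d = 13.3 × 1.496×10^11 m = 1.990×10^12 m.
Spreading L over a sphere of radius d: S = 1.22×10^26/(4π·1.99×10^12²) = 2.452 W m^-2.
Energy balance: S(1−α)/4 = σT⁴, so 1−α = 4σT⁴/S.
4σT⁴ = 4·5.67×10⁻⁸·(42.1)⁴ = 0.7125 W m^-2.
Hence α = 1 − 0.7125/2.452 = 0.7095.

0.709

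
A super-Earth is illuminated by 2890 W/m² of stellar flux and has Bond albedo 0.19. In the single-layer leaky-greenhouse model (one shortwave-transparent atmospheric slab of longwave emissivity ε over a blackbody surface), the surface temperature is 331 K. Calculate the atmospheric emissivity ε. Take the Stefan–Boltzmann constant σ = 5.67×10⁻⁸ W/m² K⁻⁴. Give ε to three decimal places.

0.280

First, T_e = [2890·(1−0.19)/(4σ)]^(1/4) = 318.7 K.
T_s⁴ = T_e⁴·2/(2−ε) → ε = 2 − 2(T_e/T_s)⁴ = 2 − 2·(318.7/331)⁴ = 0.2803.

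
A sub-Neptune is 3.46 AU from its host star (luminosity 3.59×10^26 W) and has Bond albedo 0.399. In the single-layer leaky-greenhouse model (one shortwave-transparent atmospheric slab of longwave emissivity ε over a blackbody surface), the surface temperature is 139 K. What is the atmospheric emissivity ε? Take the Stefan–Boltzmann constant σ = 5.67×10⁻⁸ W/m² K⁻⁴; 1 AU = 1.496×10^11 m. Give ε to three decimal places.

d = 3.46 × 1.496×10^11 m = 5.176×10^11 m.
Flux at the orbit: S = L/(4πd²) = 3.59×10^26/(4π·(5.18×10^11)²) = 106.6 W/m².
First, T_e = [106.6·(1−0.399)/(4σ)]^(1/4) = 129.7 K.
Since (2−ε)/2 = (T_e/T_s)⁴ = 0.7569, ε = 0.4862.

0.486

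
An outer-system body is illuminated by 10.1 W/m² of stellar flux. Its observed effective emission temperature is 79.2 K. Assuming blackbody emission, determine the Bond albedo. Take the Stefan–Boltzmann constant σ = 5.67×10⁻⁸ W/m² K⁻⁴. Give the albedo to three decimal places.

0.116

Rearranging the radiative balance, α = 1 − 4σT⁴/S.
4σT⁴ = 4·5.67×10⁻⁸·(79.2)⁴ = 8.924 W/m².
Hence α = 1 − 8.924/10.10 = 0.1165.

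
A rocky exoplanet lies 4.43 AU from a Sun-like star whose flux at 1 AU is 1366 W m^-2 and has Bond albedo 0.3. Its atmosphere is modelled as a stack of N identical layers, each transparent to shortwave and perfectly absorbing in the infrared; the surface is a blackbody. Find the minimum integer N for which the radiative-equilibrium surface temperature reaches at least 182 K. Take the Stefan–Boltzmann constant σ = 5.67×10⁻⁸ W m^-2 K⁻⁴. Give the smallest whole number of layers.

5

By the inverse-square law, S = 1366/4.43² = 69.61 W m^-2.
The effective emission temperature is T_e = [S(1−α)/(4σ)]^¼ = 121.1 K.
Since T_s⁴ = (N+1)T_e⁴, we need N ≥ (T_s/T_e)⁴ − 1 = 4.107.
Rounding up, N = 5.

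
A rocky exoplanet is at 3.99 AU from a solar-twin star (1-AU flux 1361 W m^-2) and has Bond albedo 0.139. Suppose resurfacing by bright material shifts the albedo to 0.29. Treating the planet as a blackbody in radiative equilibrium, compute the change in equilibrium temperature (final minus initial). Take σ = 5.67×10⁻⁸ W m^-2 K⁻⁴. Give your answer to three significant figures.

Flux at the orbit: S = 1361/(3.99)² = 85.49 W m^-2.
Initial: T₁ = [S(1−0.139)/(4σ)]^(1/4) = 134.2 K.
Final:   T₂ = [S(1−0.29)/(4σ)]^(1/4) = 127.9 K.
ΔT = T₂ − T₁ = -6.317 K.

-6.32 K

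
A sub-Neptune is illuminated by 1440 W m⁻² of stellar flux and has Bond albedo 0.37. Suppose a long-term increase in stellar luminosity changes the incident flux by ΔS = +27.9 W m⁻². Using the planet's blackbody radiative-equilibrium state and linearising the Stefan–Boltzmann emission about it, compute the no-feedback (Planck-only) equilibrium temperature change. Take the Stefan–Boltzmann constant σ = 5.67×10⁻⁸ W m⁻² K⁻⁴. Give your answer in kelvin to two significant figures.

Unperturbed T_e = [1440·(1−0.37)/(4σ)]^¼ = 251.5 K.
ΔF = Δ[S(1−α)]/4 = (1−0.37)·+27.9/4 = 4.394 W m⁻².
Linearising σT⁴ gives d(σT⁴)/dT = 4σT_e³ = 3.607 W m⁻² per K.
ΔT₀ = ΔF/λ_P = 4.394/3.607 = 1.22 K.

1.2 kelvin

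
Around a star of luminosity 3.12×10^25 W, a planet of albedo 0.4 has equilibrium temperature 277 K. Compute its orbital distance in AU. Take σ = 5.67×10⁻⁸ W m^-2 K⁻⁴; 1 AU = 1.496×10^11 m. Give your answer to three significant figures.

0.223 AU

Required flux: S = 4σT⁴/(1−α) = 2225 W m^-2.
S = L/(4πd²) → d = √(L/4πS) = √(3.12×10^25/(4π·2225)) = 3.340×10^10 m = 0.2233 AU.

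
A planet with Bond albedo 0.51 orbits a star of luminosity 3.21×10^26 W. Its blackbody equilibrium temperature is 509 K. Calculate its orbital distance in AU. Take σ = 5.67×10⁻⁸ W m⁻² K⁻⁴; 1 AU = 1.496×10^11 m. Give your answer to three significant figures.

Required flux: S = 4σT⁴/(1−α) = 31070 W m⁻².
S = L/(4πd²) → d = √(L/4πS) = √(3.21×10^26/(4π·31070)) = 2.867×10^10 m = 0.1917 AU.

0.192 AU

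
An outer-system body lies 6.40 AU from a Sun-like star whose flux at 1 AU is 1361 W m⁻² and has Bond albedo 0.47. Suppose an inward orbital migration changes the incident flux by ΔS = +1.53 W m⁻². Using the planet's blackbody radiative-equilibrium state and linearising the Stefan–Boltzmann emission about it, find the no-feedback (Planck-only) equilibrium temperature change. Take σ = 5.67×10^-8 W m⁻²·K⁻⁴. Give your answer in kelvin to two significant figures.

By the inverse-square law, S = 1361/6.40² = 33.23 W m⁻².
The baseline emission temperature is T_e = 93.87 K.
TOA radiative forcing: ΔF = (1−α)ΔS/4 = 0.53·(+1.53)/4 = 0.2027 W m⁻².
The Planck feedback parameter is 4σT_e³ = 0.1876 W m⁻²/K.
So ΔT₀ = 0.2027/0.1876 = 1.08 K.

1.1 kelvin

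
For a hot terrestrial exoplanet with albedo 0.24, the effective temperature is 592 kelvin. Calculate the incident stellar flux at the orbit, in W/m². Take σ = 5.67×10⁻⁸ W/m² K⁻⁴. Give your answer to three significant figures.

Invert the energy balance for S: S = 4σT⁴/(1−α).
σT⁴ = 5.67×10⁻⁸·(592)⁴ = 6964 W/m².
S = 4·6964/0.76 = 36650 W/m².

36700 W/m²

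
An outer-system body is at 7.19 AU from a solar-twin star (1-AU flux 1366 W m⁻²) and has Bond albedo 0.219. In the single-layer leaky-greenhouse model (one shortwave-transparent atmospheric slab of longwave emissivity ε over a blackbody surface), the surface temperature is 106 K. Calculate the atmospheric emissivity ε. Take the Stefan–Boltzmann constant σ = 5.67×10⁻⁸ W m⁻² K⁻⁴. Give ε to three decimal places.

0.559

By the inverse-square law, S = 1366/7.19² = 26.42 W m⁻².
TOA balance gives T_e = 97.67 K.
Since (2−ε)/2 = (T_e/T_s)⁴ = 0.7207, ε = 0.5585.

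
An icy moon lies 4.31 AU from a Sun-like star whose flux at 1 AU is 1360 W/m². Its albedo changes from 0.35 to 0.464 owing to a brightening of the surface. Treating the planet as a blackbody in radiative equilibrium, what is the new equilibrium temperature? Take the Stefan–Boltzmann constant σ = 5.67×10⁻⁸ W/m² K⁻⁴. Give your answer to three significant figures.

115 kelvin

Flux at the orbit: S = 1360/(4.31)² = 73.21 W/m².
With the new albedo, S(1−α₂)/4 = 9.810 W/m², so T₂ = 114.7 K.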